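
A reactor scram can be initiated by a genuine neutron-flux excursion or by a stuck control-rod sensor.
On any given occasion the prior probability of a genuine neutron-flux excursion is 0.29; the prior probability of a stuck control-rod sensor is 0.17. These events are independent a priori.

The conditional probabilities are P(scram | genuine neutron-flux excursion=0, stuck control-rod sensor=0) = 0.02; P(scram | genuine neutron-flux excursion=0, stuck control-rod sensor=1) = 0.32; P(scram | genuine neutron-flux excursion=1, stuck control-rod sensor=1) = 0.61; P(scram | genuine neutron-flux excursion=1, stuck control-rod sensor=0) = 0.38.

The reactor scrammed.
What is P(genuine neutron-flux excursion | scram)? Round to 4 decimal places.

P(genuine neutron-flux excursion | scram) ≈ 0.7068

P(scram) = 0.02*0.71*0.83 + 0.32*0.71*0.17 + 0.38*0.29*0.83 + 0.61*0.29*0.17 = 0.011786 + 0.038624 + 0.091466 + 0.030073 = 0.171949
The genuine neutron-flux excursion-present share is 0.091466 + 0.030073 = 0.121539.
P(genuine neutron-flux excursion | scram) = 0.121539 / 0.171949 ≈ 0.7068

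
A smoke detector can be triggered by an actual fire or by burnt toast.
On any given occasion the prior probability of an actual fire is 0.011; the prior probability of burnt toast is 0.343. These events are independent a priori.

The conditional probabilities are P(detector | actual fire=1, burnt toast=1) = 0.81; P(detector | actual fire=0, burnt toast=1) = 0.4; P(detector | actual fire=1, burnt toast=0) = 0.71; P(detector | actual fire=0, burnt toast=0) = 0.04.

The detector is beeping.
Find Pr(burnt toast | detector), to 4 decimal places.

P(detector) = 0.04×0.989×0.657 + 0.4×0.989×0.343 + 0.71×0.011×0.657 + 0.81×0.011×0.343 = 0.025991 + 0.135691 + 0.005131 + 0.003056 = 0.169869
The burnt toast-present share is 0.135691 + 0.003056 = 0.138747.
Hence the posterior is 0.138747/0.169869 ≈ 0.8168.

Pr(burnt toast | detector) ≈ 0.8168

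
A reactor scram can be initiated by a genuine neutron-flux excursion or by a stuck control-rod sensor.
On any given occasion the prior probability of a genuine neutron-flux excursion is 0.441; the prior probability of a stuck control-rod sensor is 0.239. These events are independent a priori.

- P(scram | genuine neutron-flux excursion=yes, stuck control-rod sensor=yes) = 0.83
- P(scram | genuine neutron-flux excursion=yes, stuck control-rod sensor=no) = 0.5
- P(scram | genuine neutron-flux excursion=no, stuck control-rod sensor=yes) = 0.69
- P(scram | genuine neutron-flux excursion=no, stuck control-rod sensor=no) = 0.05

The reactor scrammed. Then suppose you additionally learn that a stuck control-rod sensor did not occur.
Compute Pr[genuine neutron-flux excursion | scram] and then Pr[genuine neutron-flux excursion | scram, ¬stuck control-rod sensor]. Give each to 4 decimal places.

Pr[genuine neutron-flux excursion | scram] ≈ 0.6923; Pr[genuine neutron-flux excursion | scram, ¬stuck control-rod sensor] ≈ 0.8875

Weight on genuine neutron-flux excursion=true, given the evidence: 0.167800 + 0.087481 = 0.255281
Denominator P(scram): 0.05·0.559·0.761 + 0.69·0.559·0.239 + 0.5·0.441·0.761 + 0.83·0.441·0.239 = 0.368736
P(genuine neutron-flux excursion | scram) = 0.255281/0.368736 ≈ 0.6923

Now condition on the additional information:
P(scram | ¬stuck control-rod sensor) = 0.05·0.559 + 0.5·0.441 = 0.027950 + 0.220500 = 0.248450
Of this, 0.220500 comes from 0.5·0.441 (the genuine neutron-flux excursion=true cases).
P(genuine neutron-flux excursion | scram, ¬stuck control-rod sensor) = 0.220500 / 0.248450 ≈ 0.8875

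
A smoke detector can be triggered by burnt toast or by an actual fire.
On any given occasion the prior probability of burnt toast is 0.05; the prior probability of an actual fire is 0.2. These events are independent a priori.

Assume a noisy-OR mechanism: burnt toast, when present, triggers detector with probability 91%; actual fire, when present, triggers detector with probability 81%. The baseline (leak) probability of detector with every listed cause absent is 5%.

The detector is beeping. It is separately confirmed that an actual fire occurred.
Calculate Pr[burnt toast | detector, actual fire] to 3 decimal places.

Under noisy-OR, P(detector | causes) = 1 − (1−0.05)·∏(1−qᵢ) over the active causes.
Sum P(detector|·) weighted by the priors over both values of burnt toast:
  P(detector | actual fire) = 0.8195*0.95 + 0.983755*0.05
        = 0.778525 + 0.049188 = 0.827713
Keeping only the burnt toast-present terms gives 0.049188, so
  P(burnt toast | detector, actual fire) = 0.049188 / 0.827713 ≈ 0.059

Pr[burnt toast | detector, actual fire] ≈ 0.059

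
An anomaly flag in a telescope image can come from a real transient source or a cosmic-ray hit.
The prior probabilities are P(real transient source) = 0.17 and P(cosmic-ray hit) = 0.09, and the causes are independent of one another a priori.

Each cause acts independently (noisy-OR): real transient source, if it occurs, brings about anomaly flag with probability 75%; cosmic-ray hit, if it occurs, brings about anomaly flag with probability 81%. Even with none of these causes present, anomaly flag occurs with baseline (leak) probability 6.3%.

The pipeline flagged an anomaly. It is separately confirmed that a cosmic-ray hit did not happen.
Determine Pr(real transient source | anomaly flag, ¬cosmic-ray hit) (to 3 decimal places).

Under noisy-OR, P(anomaly flag | causes) = 1 − (1−0.063)·∏(1−qᵢ) over the active causes.
P(anomaly flag | ¬cosmic-ray hit) = 0.063·0.83 + 0.76575·0.17 = 0.052290 + 0.130178 = 0.182468
The real transient source-present share is 0.76575·0.17 = 0.130178.
So P(real transient source | anomaly flag, ¬cosmic-ray hit) = 0.130178/0.182468 ≈ 0.713.

Pr(real transient source | anomaly flag, ¬cosmic-ray hit) ≈ 0.713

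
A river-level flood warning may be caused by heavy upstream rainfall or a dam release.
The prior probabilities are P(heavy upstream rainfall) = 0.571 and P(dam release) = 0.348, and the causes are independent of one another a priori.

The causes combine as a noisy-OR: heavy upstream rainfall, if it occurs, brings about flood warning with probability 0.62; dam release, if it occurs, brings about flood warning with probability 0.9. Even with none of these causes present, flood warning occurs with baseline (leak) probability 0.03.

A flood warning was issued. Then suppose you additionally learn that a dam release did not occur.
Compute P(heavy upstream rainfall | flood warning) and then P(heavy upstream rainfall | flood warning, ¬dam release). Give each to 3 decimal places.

P(heavy upstream rainfall | flood warning) ≈ 0.749; P(heavy upstream rainfall | flood warning, ¬dam release) ≈ 0.966

Under noisy-OR, P(flood warning | causes) = 1 − (1−0.03)·∏(1−qᵢ) over the active causes.
Sum P(flood warning|·) weighted by the priors over the 4 (heavy upstream rainfall, dam release) configurations:
  P(flood warning) = 0.03×0.429×0.652 + 0.903×0.429×0.348 + 0.6314×0.571×0.652 + 0.96314×0.571×0.348
        = 0.008391 + 0.134811 + 0.235065 + 0.191384 = 0.569651
Configurations with heavy upstream rainfall contribute 0.426449, so
  P(heavy upstream rainfall | flood warning) = 0.426449 / 0.569651 ≈ 0.749

Now condition on the additional information:
By total probability over both values of heavy upstream rainfall:
  P(flood warning | ¬dam release) = 0.03*0.429 + 0.6314*0.571
        = 0.012870 + 0.360529 = 0.373399
Keeping only the heavy upstream rainfall-present terms gives 0.360529, so
  P(heavy upstream rainfall | flood warning, ¬dam release) = 0.360529 / 0.373399 ≈ 0.966
With dam release excluded, heavy upstream rainfall must carry more of the explanatory weight for the flood warning.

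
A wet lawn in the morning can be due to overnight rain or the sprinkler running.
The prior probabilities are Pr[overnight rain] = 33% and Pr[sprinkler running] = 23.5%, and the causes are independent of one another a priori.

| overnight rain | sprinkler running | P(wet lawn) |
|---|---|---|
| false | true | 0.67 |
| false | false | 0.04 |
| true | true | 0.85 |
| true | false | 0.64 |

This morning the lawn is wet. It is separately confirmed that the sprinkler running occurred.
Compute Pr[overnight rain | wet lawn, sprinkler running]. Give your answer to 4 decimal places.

P(wet lawn | sprinkler running) = 0.67*0.67 + 0.85*0.33 = 0.448900 + 0.280500 = 0.729400
Of this, 0.280500 comes from 0.85*0.33 (the overnight rain=true cases).
P(overnight rain | wet lawn, sprinkler running) = 0.280500 / 0.729400 ≈ 0.3846

Pr[overnight rain | wet lawn, sprinkler running] ≈ 0.3846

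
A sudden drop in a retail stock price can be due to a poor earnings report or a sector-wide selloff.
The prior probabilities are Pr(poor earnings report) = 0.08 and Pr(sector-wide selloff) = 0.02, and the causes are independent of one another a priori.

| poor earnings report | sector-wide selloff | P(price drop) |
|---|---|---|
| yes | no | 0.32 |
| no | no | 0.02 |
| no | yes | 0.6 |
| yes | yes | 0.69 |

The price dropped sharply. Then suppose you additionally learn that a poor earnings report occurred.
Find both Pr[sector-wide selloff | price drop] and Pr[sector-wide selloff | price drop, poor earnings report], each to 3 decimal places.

Enumerate the 4 (poor earnings report, sector-wide selloff) configurations and weight by the priors:
  P(price drop) = 0.02×0.92×0.98 + 0.6×0.92×0.02 + 0.32×0.08×0.98 + 0.69×0.08×0.02
        = 0.018032 + 0.011040 + 0.025088 + 0.001104 = 0.055264
Configurations with sector-wide selloff contribute 0.012144, so
  P(sector-wide selloff | price drop) = 0.012144 / 0.055264 ≈ 0.220

Now condition on the additional information:
By total probability over both values of sector-wide selloff:
  P(price drop | poor earnings report) = 0.32*0.98 + 0.69*0.02
        = 0.313600 + 0.013800 = 0.327400
Keeping only the sector-wide selloff-present terms gives 0.013800, so
  P(sector-wide selloff | price drop, poor earnings report) = 0.013800 / 0.327400 ≈ 0.042

Pr[sector-wide selloff | price drop] ≈ 0.220; Pr[sector-wide selloff | price drop, poor earnings report] ≈ 0.042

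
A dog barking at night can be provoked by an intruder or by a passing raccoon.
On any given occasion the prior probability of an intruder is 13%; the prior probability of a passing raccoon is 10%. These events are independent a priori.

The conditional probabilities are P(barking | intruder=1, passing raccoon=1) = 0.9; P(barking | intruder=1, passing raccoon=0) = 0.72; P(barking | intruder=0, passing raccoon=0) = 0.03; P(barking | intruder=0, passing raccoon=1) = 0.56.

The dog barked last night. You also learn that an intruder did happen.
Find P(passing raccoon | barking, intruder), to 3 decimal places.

P(passing raccoon | barking, intruder) ≈ 0.122

Weight on passing raccoon=true, given the evidence: 0.9*0.1 = 0.090000
The normalizing constant is 0.72*0.9 + 0.9*0.1 = 0.738000
P(passing raccoon | barking, intruder) = 0.090000/0.738000 ≈ 0.122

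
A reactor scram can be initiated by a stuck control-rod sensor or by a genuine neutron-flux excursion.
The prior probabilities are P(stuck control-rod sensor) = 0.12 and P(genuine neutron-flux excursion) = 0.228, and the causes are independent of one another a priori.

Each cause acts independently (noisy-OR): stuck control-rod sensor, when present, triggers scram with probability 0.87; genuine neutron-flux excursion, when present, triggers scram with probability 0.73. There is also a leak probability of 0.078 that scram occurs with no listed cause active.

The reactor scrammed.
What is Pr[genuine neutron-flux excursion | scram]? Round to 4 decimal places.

Under noisy-OR, P(scram | causes) = 1 − (1−0.078)·∏(1−qᵢ) over the active causes.
Numerator (weight on configurations with genuine neutron-flux excursion): 0.150693 + 0.026475 = 0.177168
Denominator P(scram): 0.078×0.88×0.772 + 0.75106×0.88×0.228 + 0.88014×0.12×0.772 + 0.967638×0.12×0.228 = 0.311694
Posterior = 0.177168 / 0.311694 ≈ 0.5684

Pr[genuine neutron-flux excursion | scram] ≈ 0.5684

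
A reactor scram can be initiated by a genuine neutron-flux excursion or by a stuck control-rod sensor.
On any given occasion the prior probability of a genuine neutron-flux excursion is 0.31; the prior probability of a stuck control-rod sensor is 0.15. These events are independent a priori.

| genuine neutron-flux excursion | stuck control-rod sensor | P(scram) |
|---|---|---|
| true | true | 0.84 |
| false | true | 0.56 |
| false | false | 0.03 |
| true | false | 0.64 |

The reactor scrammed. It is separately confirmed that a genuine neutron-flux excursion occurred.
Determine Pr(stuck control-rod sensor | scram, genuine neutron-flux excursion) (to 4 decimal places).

Weight on stuck control-rod sensor=true, given the evidence: 0.84*0.15 = 0.126000
The normalizing constant is 0.64*0.85 + 0.84*0.15 = 0.670000
P(stuck control-rod sensor | scram, genuine neutron-flux excursion) = 0.126000/0.670000 ≈ 0.1881

Pr(stuck control-rod sensor | scram, genuine neutron-flux excursion) ≈ 0.1881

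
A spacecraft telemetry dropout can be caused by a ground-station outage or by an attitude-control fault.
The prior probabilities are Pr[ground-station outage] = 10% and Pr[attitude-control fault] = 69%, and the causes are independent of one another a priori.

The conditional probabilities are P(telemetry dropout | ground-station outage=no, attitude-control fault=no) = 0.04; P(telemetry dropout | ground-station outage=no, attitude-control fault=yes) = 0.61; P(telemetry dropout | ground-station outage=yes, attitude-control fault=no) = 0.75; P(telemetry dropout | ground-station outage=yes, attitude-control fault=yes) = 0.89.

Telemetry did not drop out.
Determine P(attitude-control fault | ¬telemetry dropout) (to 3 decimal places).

P(¬telemetry dropout) = 0.96*0.9*0.31 + 0.39*0.9*0.69 + 0.25*0.1*0.31 + 0.11*0.1*0.69 = 0.267840 + 0.242190 + 0.007750 + 0.007590 = 0.525370
The attitude-control fault-present share is 0.242190 + 0.007590 = 0.249780.
Hence the posterior is 0.249780/0.525370 ≈ 0.475.

P(attitude-control fault | ¬telemetry dropout) ≈ 0.475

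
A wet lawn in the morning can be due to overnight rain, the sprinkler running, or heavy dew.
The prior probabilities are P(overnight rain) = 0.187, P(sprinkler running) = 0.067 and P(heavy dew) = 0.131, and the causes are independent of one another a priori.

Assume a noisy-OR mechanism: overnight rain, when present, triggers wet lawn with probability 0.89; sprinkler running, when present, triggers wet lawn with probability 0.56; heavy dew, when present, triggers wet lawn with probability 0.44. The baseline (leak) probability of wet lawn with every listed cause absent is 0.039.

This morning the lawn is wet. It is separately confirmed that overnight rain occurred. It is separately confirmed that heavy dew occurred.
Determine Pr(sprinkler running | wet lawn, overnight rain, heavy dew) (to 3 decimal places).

Pr(sprinkler running | wet lawn, overnight rain, heavy dew) ≈ 0.069

Under noisy-OR, P(wet lawn | causes) = 1 − (1−0.039)·∏(1−qᵢ) over the active causes.
Numerator (weight on configurations with sprinkler running): 0.973953*0.067 = 0.065255
Normalizer over all consistent configurations: 0.940802*0.933 + 0.973953*0.067 = 0.943023
Posterior = 0.065255 / 0.943023 ≈ 0.069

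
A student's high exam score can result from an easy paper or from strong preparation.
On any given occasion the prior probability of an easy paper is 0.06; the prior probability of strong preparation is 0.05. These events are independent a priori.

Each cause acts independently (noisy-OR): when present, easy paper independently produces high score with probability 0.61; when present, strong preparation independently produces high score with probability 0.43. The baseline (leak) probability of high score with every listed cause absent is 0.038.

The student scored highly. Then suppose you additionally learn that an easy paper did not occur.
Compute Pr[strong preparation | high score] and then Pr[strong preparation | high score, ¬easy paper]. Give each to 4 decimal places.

Pr[strong preparation | high score] ≈ 0.2532; Pr[strong preparation | high score, ¬easy paper] ≈ 0.3848

Under noisy-OR, P(high score | causes) = 1 − (1−0.038)·∏(1−qᵢ) over the active causes.
P(high score) = 0.038*0.94*0.95 + 0.45166*0.94*0.05 + 0.62482*0.06*0.95 + 0.786147*0.06*0.05 = 0.033934 + 0.021228 + 0.035615 + 0.002358 = 0.093135
The strong preparation-present share is 0.021228 + 0.002358 = 0.023586.
P(strong preparation | high score) = 0.023586 / 0.093135 ≈ 0.2532

With the extra evidence:
Numerator (weight on configurations with strong preparation): 0.45166*0.05 = 0.022583
Denominator P(high score | ¬easy paper): 0.038*0.95 + 0.45166*0.05 = 0.058683
P(strong preparation | high score, ¬easy paper) = 0.022583/0.058683 ≈ 0.3848
Ruling out easy paper raises the posterior on strong preparation — the flip side of explaining away.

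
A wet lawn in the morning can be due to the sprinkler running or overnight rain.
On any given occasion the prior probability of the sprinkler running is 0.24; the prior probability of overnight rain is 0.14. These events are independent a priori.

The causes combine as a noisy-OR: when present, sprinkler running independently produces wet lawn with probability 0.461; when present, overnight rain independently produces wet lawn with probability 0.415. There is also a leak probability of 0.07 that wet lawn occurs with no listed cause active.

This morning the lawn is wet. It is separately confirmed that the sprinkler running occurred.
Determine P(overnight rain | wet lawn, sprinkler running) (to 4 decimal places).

P(overnight rain | wet lawn, sprinkler running) ≈ 0.1874

Under noisy-OR, P(wet lawn | causes) = 1 − (1−0.07)·∏(1−qᵢ) over the active causes.
Enumerate both values of overnight rain and weight by the priors:
  P(wet lawn | sprinkler running) = 0.49873*0.86 + 0.706757*0.14
        = 0.428908 + 0.098946 = 0.527854
The terms with overnight rain present sum to 0.098946, so
  P(overnight rain | wet lawn, sprinkler running) = 0.098946 / 0.527854 ≈ 0.1874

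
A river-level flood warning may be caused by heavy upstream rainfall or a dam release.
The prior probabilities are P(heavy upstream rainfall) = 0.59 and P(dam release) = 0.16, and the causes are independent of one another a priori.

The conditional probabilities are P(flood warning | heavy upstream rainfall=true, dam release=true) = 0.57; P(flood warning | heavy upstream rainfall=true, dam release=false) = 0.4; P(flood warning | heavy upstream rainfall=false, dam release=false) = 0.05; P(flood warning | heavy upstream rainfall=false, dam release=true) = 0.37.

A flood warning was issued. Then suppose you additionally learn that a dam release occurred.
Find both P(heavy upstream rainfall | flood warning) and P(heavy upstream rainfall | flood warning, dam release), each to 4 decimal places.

P(heavy upstream rainfall | flood warning) ≈ 0.8586; P(heavy upstream rainfall | flood warning, dam release) ≈ 0.6891

By total probability over the 4 (heavy upstream rainfall, dam release) configurations:
  P(flood warning) = 0.05×0.41×0.84 + 0.37×0.41×0.16 + 0.4×0.59×0.84 + 0.57×0.59×0.16
        = 0.017220 + 0.024272 + 0.198240 + 0.053808 = 0.293540
The terms with heavy upstream rainfall present sum to 0.252048, so
  P(heavy upstream rainfall | flood warning) = 0.252048 / 0.293540 ≈ 0.8586

Now condition on the additional information:
Numerator (weight on configurations with heavy upstream rainfall): 0.57*0.59 = 0.336300
Denominator P(flood warning | dam release): 0.37*0.41 + 0.57*0.59 = 0.488000
P(heavy upstream rainfall | flood warning, dam release) = 0.336300/0.488000 ≈ 0.6891
— dam release explains away the evidence for heavy upstream rainfall.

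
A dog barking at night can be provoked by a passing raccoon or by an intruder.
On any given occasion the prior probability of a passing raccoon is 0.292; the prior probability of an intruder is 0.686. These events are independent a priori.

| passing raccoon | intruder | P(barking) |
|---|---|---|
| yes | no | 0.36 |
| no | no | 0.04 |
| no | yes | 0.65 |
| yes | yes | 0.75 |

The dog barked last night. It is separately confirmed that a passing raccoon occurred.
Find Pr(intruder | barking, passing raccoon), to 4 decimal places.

Pr(intruder | barking, passing raccoon) ≈ 0.8199

For the numerator, keep only intruder=true terms: 0.75*0.686 = 0.514500
Normalizer over all consistent configurations: 0.36*0.314 + 0.75*0.686 = 0.627540
P(intruder | barking, passing raccoon) = 0.514500/0.627540 ≈ 0.8199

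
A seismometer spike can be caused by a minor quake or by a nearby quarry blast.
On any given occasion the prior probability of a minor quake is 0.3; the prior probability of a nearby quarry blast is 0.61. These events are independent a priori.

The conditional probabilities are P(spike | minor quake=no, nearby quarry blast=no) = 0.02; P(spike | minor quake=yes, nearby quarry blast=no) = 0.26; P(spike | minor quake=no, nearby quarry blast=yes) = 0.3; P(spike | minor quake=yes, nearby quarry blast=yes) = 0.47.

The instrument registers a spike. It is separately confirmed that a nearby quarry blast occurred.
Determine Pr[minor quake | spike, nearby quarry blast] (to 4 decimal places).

For the numerator, keep only minor quake=true terms: 0.47*0.3 = 0.141000
Denominator P(spike | nearby quarry blast): 0.3*0.7 + 0.47*0.3 = 0.351000
P(minor quake | spike, nearby quarry blast) = 0.141000/0.351000 ≈ 0.4017

Pr[minor quake | spike, nearby quarry blast] ≈ 0.4017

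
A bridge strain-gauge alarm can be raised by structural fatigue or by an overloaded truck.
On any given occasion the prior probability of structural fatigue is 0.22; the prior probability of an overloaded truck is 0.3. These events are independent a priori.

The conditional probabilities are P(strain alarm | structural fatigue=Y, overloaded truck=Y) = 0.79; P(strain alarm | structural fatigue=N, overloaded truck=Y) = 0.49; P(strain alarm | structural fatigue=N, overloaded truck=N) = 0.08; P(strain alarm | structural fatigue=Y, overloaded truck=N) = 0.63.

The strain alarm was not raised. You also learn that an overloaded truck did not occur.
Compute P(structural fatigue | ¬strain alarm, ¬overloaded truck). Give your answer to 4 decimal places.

P(¬strain alarm | ¬overloaded truck) = 0.92*0.78 + 0.37*0.22 = 0.717600 + 0.081400 = 0.799000
Restricting to configurations with structural fatigue present: 0.37*0.22 = 0.081400.
So P(structural fatigue | ¬strain alarm, ¬overloaded truck) = 0.081400/0.799000 ≈ 0.1019.

P(structural fatigue | ¬strain alarm, ¬overloaded truck) ≈ 0.1019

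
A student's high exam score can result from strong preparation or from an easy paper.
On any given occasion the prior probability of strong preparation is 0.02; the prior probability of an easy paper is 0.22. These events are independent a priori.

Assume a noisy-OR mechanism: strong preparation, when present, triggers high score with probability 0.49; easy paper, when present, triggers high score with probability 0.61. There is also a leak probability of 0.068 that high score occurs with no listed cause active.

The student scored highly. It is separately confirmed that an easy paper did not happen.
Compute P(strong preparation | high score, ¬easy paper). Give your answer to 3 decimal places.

P(strong preparation | high score, ¬easy paper) ≈ 0.136

Under noisy-OR, P(high score | causes) = 1 − (1−0.068)·∏(1−qᵢ) over the active causes.
P(high score | ¬easy paper) = 0.068×0.98 + 0.52468×0.02 = 0.066640 + 0.010494 = 0.077134
Of this, 0.010494 comes from 0.52468×0.02 (the strong preparation=true cases).
Hence the posterior is 0.010494/0.077134 ≈ 0.136.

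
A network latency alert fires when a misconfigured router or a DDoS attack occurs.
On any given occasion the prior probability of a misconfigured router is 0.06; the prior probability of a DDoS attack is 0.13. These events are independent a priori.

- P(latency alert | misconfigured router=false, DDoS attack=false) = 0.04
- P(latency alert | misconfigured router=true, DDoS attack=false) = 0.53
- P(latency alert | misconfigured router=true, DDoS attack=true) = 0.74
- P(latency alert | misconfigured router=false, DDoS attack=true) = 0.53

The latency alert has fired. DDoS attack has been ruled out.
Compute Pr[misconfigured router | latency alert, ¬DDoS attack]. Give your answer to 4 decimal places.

Pr[misconfigured router | latency alert, ¬DDoS attack] ≈ 0.4582

P(latency alert | ¬DDoS attack) = 0.04*0.94 + 0.53*0.06 = 0.037600 + 0.031800 = 0.069400
The misconfigured router-present share is 0.53*0.06 = 0.031800.
P(misconfigured router | latency alert, ¬DDoS attack) = 0.031800 / 0.069400 ≈ 0.4582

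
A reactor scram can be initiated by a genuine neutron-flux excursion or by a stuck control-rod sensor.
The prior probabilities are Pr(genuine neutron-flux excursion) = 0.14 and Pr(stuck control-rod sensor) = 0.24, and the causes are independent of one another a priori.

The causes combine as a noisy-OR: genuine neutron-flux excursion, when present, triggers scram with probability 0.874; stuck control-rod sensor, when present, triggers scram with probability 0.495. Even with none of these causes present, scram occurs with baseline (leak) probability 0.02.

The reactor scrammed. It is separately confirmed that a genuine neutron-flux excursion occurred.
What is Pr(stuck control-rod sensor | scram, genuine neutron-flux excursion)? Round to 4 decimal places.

Under noisy-OR, P(scram | causes) = 1 − (1−0.02)·∏(1−qᵢ) over the active causes.
P(scram | genuine neutron-flux excursion) = 0.87652*0.76 + 0.937643*0.24 = 0.666155 + 0.225034 = 0.891189
Of this, 0.225034 comes from 0.937643*0.24 (the stuck control-rod sensor=true cases).
So P(stuck control-rod sensor | scram, genuine neutron-flux excursion) = 0.225034/0.891189 ≈ 0.2525.

Pr(stuck control-rod sensor | scram, genuine neutron-flux excursion) ≈ 0.2525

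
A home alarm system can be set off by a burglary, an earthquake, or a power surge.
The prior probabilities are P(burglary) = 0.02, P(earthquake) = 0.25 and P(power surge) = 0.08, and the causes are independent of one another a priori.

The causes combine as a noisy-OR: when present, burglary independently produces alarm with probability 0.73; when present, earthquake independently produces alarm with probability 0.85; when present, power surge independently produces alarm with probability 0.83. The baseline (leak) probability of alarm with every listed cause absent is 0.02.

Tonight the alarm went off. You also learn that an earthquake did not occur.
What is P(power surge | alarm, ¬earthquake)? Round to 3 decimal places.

Under noisy-OR, P(alarm | causes) = 1 − (1−0.02)·∏(1−qᵢ) over the active causes.
For the numerator, keep only power surge=true terms: 0.065339 + 0.001528 = 0.066867
Normalizer over all consistent configurations: 0.02*0.98*0.92 + 0.8334*0.98*0.08 + 0.7354*0.02*0.92 + 0.955018*0.02*0.08 = 0.098430
Posterior = 0.066867 / 0.098430 ≈ 0.679

P(power surge | alarm, ¬earthquake) ≈ 0.679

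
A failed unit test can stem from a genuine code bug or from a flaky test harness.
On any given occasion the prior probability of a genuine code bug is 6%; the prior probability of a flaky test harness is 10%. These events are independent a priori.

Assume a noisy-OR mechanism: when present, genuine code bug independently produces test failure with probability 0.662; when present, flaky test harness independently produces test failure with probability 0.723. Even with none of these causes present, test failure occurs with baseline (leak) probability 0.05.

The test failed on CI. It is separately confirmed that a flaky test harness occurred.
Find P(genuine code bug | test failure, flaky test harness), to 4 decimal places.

Under noisy-OR, P(test failure | causes) = 1 − (1−0.05)·∏(1−qᵢ) over the active causes.
By total probability over both values of genuine code bug:
  P(test failure | flaky test harness) = 0.73685×0.94 + 0.911055×0.06
        = 0.692639 + 0.054663 = 0.747302
The terms with genuine code bug present sum to 0.054663, so
  P(genuine code bug | test failure, flaky test harness) = 0.054663 / 0.747302 ≈ 0.0731

P(genuine code bug | test failure, flaky test harness) ≈ 0.0731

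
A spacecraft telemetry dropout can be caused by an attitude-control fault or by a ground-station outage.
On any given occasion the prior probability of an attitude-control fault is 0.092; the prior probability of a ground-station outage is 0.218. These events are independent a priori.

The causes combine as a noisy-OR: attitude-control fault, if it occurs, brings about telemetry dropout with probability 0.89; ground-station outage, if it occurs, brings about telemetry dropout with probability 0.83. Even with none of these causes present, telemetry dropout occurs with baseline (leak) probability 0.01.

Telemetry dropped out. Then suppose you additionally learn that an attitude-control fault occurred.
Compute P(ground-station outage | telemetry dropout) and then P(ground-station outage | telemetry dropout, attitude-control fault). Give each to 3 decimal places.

Under noisy-OR, P(telemetry dropout | causes) = 1 − (1−0.01)·∏(1−qᵢ) over the active causes.
P(telemetry dropout) = 0.01*0.908*0.782 + 0.8317*0.908*0.218 + 0.8911*0.092*0.782 + 0.981487*0.092*0.218 = 0.007101 + 0.164630 + 0.064109 + 0.019685 = 0.255525
The ground-station outage-present share is 0.164630 + 0.019685 = 0.184315.
Hence the posterior is 0.184315/0.255525 ≈ 0.721.

Now condition on the additional information:
By total probability over both values of ground-station outage:
  P(telemetry dropout | attitude-control fault) = 0.8911*0.782 + 0.981487*0.218
        = 0.696840 + 0.213964 = 0.910804
Configurations with ground-station outage contribute 0.213964, so
  P(ground-station outage | telemetry dropout, attitude-control fault) = 0.213964 / 0.910804 ≈ 0.235
The drop from 0.721 to 0.235 is the explaining-away (discounting) effect.

P(ground-station outage | telemetry dropout) ≈ 0.721; P(ground-station outage | telemetry dropout, attitude-control fault) ≈ 0.235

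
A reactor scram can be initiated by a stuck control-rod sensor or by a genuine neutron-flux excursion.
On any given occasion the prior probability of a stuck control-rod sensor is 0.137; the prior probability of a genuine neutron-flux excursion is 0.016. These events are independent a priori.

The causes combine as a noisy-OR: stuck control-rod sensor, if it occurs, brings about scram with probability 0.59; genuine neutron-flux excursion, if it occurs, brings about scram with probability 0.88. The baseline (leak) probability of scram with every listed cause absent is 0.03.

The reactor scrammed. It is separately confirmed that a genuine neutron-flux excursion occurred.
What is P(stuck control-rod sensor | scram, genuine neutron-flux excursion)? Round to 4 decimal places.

P(stuck control-rod sensor | scram, genuine neutron-flux excursion) ≈ 0.1461

Under noisy-OR, P(scram | causes) = 1 − (1−0.03)·∏(1−qᵢ) over the active causes.
P(scram | genuine neutron-flux excursion) = 0.8836*0.863 + 0.952276*0.137 = 0.762547 + 0.130462 = 0.893009
The stuck control-rod sensor-present share is 0.952276*0.137 = 0.130462.
Hence the posterior is 0.130462/0.893009 ≈ 0.1461.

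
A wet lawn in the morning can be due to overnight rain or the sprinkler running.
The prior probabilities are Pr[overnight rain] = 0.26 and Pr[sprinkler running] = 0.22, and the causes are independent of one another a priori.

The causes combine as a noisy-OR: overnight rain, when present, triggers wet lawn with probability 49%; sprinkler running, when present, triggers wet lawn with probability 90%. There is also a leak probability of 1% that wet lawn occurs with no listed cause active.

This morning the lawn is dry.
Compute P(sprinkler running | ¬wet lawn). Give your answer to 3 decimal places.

P(sprinkler running | ¬wet lawn) ≈ 0.027

Under noisy-OR, P(wet lawn | causes) = 1 − (1−0.01)·∏(1−qᵢ) over the active causes.
For the numerator, keep only sprinkler running=true terms: 0.016117 + 0.002888 = 0.019005
Normalizer over all consistent configurations: 0.99·0.74·0.78 + 0.099·0.74·0.22 + 0.5049·0.26·0.78 + 0.05049·0.26·0.22 = 0.692827
P(sprinkler running | ¬wet lawn) = 0.019005/0.692827 ≈ 0.027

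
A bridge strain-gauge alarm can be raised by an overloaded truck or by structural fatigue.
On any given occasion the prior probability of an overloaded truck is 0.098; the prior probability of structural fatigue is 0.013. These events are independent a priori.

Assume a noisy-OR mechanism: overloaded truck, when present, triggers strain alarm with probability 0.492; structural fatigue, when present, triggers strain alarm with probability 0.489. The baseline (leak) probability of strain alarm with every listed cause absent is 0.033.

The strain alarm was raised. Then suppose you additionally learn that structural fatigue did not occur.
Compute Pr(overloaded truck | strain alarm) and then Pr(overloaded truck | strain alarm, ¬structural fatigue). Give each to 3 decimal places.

Under noisy-OR, P(strain alarm | causes) = 1 − (1−0.033)·∏(1−qᵢ) over the active causes.
P(strain alarm) = 0.033*0.902*0.987 + 0.505863*0.902*0.013 + 0.508764*0.098*0.987 + 0.748978*0.098*0.013 = 0.029379 + 0.005932 + 0.049211 + 0.000954 = 0.085476
Of this, 0.050165 comes from 0.049211 + 0.000954 (the overloaded truck=true cases).
So P(overloaded truck | strain alarm) = 0.050165/0.085476 ≈ 0.587.

With the extra evidence:
For the numerator, keep only overloaded truck=true terms: 0.508764×0.098 = 0.049859
Normalizer over all consistent configurations: 0.033×0.902 + 0.508764×0.098 = 0.079625
P(overloaded truck | strain alarm, ¬structural fatigue) = 0.049859/0.079625 ≈ 0.626
With structural fatigue excluded, overloaded truck must carry more of the explanatory weight for the strain alarm.

Pr(overloaded truck | strain alarm) ≈ 0.587; Pr(overloaded truck | strain alarm, ¬structural fatigue) ≈ 0.626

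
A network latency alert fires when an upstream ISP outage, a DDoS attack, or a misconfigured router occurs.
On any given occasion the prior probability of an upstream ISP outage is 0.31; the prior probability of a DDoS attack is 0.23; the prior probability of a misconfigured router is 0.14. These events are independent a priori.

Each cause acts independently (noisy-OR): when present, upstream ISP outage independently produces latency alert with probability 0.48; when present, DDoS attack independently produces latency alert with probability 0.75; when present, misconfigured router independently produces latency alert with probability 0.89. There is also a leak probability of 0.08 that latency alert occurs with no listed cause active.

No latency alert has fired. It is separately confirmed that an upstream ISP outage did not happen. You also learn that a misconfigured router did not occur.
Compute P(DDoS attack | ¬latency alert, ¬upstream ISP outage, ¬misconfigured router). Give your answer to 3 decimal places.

P(DDoS attack | ¬latency alert, ¬upstream ISP outage, ¬misconfigured router) ≈ 0.069

Under noisy-OR, P(latency alert | causes) = 1 − (1−0.08)·∏(1−qᵢ) over the active causes.
Sum P(¬latency alert|·) weighted by the priors over both values of DDoS attack:
  P(¬latency alert | ¬upstream ISP outage, ¬misconfigured router) = 0.92×0.77 + 0.23×0.23
        = 0.708400 + 0.052900 = 0.761300
The terms with DDoS attack present sum to 0.052900, so
  P(DDoS attack | ¬latency alert, ¬upstream ISP outage, ¬misconfigured router) = 0.052900 / 0.761300 ≈ 0.069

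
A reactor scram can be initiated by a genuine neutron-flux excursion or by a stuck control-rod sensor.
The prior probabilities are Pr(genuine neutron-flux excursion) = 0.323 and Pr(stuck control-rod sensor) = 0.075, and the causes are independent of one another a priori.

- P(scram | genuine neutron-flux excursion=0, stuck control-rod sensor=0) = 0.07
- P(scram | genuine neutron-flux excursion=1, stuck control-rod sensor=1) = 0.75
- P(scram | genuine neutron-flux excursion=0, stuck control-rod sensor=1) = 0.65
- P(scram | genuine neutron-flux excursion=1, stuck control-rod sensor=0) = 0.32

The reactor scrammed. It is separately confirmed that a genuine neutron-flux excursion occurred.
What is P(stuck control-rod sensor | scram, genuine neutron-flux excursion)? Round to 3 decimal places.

P(stuck control-rod sensor | scram, genuine neutron-flux excursion) ≈ 0.160

Sum P(scram|·) weighted by the priors over both values of stuck control-rod sensor:
  P(scram | genuine neutron-flux excursion) = 0.32*0.925 + 0.75*0.075
        = 0.296000 + 0.056250 = 0.352250
Keeping only the stuck control-rod sensor-present terms gives 0.056250, so
  P(stuck control-rod sensor | scram, genuine neutron-flux excursion) = 0.056250 / 0.352250 ≈ 0.160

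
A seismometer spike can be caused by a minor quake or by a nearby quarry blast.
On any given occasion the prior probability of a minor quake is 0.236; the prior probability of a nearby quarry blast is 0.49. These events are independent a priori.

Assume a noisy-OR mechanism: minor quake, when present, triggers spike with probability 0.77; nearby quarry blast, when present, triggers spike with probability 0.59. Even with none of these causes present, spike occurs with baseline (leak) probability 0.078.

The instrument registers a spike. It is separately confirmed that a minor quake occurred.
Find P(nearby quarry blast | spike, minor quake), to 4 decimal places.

Under noisy-OR, P(spike | causes) = 1 − (1−0.078)·∏(1−qᵢ) over the active causes.
P(spike | minor quake) = 0.78794·0.51 + 0.913055·0.49 = 0.401849 + 0.447397 = 0.849246
Of this, 0.447397 comes from 0.913055·0.49 (the nearby quarry blast=true cases).
Hence the posterior is 0.447397/0.849246 ≈ 0.5268.

P(nearby quarry blast | spike, minor quake) ≈ 0.5268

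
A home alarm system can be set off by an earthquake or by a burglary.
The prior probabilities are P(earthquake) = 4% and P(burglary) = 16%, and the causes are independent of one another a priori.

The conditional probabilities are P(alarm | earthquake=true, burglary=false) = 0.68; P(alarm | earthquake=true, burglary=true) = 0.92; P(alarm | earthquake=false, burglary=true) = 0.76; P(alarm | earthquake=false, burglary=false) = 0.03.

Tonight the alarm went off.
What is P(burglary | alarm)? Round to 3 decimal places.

P(burglary | alarm) ≈ 0.723

Numerator (weight on configurations with burglary): 0.116736 + 0.005888 = 0.122624
The normalizing constant is 0.03×0.96×0.84 + 0.76×0.96×0.16 + 0.68×0.04×0.84 + 0.92×0.04×0.16 = 0.169664
Posterior = 0.122624 / 0.169664 ≈ 0.723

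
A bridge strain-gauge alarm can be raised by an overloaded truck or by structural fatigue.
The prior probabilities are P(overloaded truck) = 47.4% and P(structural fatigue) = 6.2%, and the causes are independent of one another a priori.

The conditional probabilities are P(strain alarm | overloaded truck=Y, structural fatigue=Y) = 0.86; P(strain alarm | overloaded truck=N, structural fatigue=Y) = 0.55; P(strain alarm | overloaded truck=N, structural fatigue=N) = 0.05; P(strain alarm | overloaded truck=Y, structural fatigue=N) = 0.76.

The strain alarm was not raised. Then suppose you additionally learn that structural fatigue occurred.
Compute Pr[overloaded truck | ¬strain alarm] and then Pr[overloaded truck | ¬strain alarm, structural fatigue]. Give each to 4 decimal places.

Sum P(¬strain alarm|·) weighted by the priors over the 4 (overloaded truck, structural fatigue) configurations:
  P(¬strain alarm) = 0.95·0.526·0.938 + 0.45·0.526·0.062 + 0.24·0.474·0.938 + 0.14·0.474·0.062
        = 0.468719 + 0.014675 + 0.106707 + 0.004114 = 0.594215
Configurations with overloaded truck contribute 0.110821, so
  P(overloaded truck | ¬strain alarm) = 0.110821 / 0.594215 ≈ 0.1865

Now condition on the additional information:
P(¬strain alarm | structural fatigue) = 0.45*0.526 + 0.14*0.474 = 0.236700 + 0.066360 = 0.303060
Of this, 0.066360 comes from 0.14*0.474 (the overloaded truck=true cases).
So P(overloaded truck | ¬strain alarm, structural fatigue) = 0.066360/0.303060 ≈ 0.2190.

Pr[overloaded truck | ¬strain alarm] ≈ 0.1865; Pr[overloaded truck | ¬strain alarm, structural fatigue] ≈ 0.2190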